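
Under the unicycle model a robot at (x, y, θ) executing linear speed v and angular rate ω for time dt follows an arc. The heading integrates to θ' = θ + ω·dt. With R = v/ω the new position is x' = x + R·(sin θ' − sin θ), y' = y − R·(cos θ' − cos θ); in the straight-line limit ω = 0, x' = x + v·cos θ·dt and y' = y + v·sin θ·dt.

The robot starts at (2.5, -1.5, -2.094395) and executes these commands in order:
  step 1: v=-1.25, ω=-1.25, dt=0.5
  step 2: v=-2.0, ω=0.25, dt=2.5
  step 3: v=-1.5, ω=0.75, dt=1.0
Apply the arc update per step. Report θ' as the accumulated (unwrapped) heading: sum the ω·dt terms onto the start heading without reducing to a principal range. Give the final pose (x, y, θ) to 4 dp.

step 1: θ'=-2.7194 (R=1.0000) → pose (2.9563, -1.0878, -2.7194)
step 2: θ'=-2.0944 (R=-8.0000) → pose (6.6063, 2.2097, -2.0944)
step 3: θ'=-1.3444 (R=-2.0000) → pose (6.8232, 3.6587, -1.3444)

(6.8232, 3.6587, -1.3444)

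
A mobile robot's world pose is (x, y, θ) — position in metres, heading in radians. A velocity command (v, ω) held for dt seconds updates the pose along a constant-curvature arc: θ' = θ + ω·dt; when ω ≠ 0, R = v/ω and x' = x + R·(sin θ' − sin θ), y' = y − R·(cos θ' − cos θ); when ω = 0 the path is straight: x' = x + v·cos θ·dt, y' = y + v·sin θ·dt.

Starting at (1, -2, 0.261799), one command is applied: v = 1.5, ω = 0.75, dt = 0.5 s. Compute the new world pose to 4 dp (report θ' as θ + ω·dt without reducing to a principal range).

θ' = 0.2618 + 0.75·0.5 = 0.6368
R = v/ω = 1.5/0.75 = 2.0000
x' = 1 + 2.0000·(sin 0.6368 − sin 0.2618) = 1.6716
y' = -2 − 2.0000·(cos 0.6368 − cos 0.2618) = -1.6762

(1.6716, -1.6762, 0.6368)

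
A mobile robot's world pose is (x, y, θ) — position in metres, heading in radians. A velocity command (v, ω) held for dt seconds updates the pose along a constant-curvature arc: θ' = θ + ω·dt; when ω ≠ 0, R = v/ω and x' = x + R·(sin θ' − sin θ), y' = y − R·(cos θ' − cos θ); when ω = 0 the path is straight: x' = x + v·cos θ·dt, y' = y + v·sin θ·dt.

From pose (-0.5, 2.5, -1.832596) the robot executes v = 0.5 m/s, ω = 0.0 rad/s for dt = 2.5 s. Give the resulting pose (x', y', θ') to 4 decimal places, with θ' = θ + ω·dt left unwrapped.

θ' = -1.8326 + 0.0·2.5 = -1.8326
ω = 0 → straight: x' = -0.5 + 0.5·cos(-1.8326)·2.5 = -0.8235
y' = 2.5 + 0.5·sin(-1.8326)·2.5 = 1.2926

(-0.8235, 1.2926, -1.8326)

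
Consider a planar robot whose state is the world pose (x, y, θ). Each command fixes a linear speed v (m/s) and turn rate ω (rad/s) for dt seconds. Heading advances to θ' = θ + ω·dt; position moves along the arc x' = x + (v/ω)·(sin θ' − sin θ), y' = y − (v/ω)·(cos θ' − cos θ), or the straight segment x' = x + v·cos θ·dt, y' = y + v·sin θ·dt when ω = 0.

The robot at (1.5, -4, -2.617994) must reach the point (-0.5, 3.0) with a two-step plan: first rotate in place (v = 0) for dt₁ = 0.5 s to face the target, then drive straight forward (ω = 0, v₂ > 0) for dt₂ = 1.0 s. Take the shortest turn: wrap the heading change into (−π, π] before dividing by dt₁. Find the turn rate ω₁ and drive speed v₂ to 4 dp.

ω₁ = -3.6322, v₂ = 7.2801

heading to target = atan2(3−-4, -0.5−1.5) = 1.8491
Δθ = wrap(1.8491 − -2.6180) = -1.8161; ω₁ = Δθ/dt₁ = -3.6322
distance = √((-0.5−1.5)² + (3−-4)²) = 7.2801; v₂ = distance/dt₂ = 7.2801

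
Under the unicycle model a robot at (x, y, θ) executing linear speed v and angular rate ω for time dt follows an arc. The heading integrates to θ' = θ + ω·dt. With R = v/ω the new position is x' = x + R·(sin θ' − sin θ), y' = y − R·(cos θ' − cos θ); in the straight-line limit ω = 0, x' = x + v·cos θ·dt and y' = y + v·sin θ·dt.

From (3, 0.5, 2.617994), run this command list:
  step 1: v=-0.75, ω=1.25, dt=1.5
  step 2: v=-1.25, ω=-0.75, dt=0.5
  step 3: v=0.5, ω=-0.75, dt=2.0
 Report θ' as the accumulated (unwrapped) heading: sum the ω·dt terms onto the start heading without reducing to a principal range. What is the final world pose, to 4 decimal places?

(3.2459, 1.2556, 2.6180)

step 1: θ'=4.4930 (R=-0.6000) → pose (3.8856, 0.8890, 4.4930)
step 2: θ'=4.1180 (R=1.6667) → pose (4.1315, 1.4596, 4.1180)
step 3: θ'=2.6180 (R=-0.6667) → pose (3.2459, 1.2556, 2.6180)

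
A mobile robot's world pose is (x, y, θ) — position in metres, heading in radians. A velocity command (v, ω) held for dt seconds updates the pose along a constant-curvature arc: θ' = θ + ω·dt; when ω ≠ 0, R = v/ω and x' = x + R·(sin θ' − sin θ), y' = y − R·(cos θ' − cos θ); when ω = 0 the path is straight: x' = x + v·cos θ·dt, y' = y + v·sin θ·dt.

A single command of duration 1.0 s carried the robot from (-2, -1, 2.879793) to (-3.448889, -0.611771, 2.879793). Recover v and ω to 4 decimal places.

Δθ = 2.879793 − 2.879793 = 0.000000
ω = Δθ/dt = 0.000000/1.0 = 0.0000
ω = 0 → v = (Δx·cos θ + Δy·sin θ)/dt = 1.5000

v = 1.5000, ω = 0.0000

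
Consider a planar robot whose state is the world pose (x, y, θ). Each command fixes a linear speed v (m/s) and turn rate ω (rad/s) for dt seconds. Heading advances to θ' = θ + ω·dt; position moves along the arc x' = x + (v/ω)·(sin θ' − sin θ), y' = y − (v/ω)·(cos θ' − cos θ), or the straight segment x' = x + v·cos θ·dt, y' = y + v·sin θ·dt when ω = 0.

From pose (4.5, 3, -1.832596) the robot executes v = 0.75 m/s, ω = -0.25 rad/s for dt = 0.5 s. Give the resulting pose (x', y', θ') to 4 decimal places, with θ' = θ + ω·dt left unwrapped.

(4.3806, 2.6448, -1.9576)

θ' = -1.8326 + -0.25·0.5 = -1.9576
R = v/ω = 0.75/-0.25 = -3.0000
x' = 4.5 + -3.0000·(sin -1.9576 − sin -1.8326) = 4.3806
y' = 3 − -3.0000·(cos -1.9576 − cos -1.8326) = 2.6448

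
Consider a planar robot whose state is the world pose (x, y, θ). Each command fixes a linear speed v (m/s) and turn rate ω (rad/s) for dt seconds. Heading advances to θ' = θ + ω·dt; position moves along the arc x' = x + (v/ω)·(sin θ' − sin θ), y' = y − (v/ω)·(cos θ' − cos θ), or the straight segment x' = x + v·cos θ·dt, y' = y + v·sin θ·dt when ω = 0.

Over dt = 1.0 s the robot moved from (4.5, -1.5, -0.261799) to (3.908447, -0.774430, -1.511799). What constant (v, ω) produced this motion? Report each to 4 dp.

v = -1.0000, ω = -1.2500

Δθ = -1.511799 − -0.261799 = -1.250000
ω = Δθ/dt = -1.250000/1.0 = -1.2500
R = −Δy/(cos θ' − cos θ) = 0.8000
v = R·ω = 0.8000·-1.2500 = -1.0000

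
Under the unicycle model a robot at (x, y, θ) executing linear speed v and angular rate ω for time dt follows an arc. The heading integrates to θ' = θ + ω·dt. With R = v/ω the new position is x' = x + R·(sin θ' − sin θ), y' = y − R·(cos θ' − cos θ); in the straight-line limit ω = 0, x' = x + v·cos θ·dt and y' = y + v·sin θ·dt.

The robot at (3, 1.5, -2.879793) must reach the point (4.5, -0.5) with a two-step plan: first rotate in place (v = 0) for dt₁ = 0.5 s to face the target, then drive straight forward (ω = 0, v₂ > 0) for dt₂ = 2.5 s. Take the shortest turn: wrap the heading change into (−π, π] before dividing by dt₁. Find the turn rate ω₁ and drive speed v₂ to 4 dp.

ω₁ = 3.9050, v₂ = 1.0000

heading to target = atan2(-0.5−1.5, 4.5−3) = -0.9273
Δθ = wrap(-0.9273 − -2.8798) = 1.9525; ω₁ = Δθ/dt₁ = 3.9050
distance = √((4.5−3)² + (-0.5−1.5)²) = 2.5000; v₂ = distance/dt₂ = 1.0000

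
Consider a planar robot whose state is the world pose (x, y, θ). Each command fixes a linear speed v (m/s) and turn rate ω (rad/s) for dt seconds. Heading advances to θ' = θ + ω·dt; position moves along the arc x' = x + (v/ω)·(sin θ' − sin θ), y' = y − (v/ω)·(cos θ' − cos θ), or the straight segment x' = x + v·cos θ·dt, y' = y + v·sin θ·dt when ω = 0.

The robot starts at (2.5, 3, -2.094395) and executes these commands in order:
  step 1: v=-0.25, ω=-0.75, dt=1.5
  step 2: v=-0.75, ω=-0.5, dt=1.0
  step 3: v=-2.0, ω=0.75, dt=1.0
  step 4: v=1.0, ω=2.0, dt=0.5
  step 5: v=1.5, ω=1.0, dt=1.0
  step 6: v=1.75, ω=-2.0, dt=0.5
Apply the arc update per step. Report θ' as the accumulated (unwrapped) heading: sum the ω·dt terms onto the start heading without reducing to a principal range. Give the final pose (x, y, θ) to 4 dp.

step 1: θ'=-3.2194 (R=0.3333) → pose (2.8146, 3.1657, -3.2194)
step 2: θ'=-3.7194 (R=1.5000) → pose (3.5173, 2.9267, -3.7194)
step 3: θ'=-2.9694 (R=-2.6667) → pose (5.4307, 2.5332, -2.9694)
step 4: θ'=-1.9694 (R=0.5000) → pose (5.0556, 2.2347, -1.9694)
step 5: θ'=-0.9694 (R=1.5000) → pose (5.2012, 0.8038, -0.9694)
step 6: θ'=-1.9694 (R=-0.8750) → pose (5.2861, -0.0309, -1.9694)

(5.2861, -0.0309, -1.9694)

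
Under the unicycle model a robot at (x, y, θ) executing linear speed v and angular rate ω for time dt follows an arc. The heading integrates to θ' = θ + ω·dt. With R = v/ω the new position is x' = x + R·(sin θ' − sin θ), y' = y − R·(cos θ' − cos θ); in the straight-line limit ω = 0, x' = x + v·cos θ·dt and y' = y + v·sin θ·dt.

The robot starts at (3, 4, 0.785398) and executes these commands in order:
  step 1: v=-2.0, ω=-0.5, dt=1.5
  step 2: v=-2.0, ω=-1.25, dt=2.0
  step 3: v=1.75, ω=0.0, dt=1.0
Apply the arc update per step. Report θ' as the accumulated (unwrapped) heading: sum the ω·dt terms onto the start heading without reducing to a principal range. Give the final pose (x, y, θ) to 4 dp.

step 1: θ'=0.0354 (R=4.0000) → pose (0.3131, 2.8309, 0.0354)
step 2: θ'=-2.4646 (R=1.6000) → pose (-0.7458, 5.6771, -2.4646)
step 3: θ'=-2.4646 (straight) → pose (-2.1099, 4.5808, -2.4646)

(-2.1099, 4.5808, -2.4646)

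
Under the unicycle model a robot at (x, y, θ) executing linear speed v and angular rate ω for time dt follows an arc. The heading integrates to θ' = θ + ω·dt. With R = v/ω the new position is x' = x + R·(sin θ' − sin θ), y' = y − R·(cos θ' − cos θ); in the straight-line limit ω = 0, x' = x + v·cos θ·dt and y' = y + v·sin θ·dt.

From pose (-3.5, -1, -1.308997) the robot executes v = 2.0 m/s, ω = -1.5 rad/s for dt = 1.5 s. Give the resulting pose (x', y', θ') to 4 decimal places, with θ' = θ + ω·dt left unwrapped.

θ' = -1.3090 + -1.5·1.5 = -3.5590
R = v/ω = 2.0/-1.5 = -1.3333
x' = -3.5 + -1.3333·(sin -3.5590 − sin -1.3090) = -5.3284
y' = -1 − -1.3333·(cos -3.5590 − cos -1.3090) = -2.5640

(-5.3284, -2.5640, -3.5590)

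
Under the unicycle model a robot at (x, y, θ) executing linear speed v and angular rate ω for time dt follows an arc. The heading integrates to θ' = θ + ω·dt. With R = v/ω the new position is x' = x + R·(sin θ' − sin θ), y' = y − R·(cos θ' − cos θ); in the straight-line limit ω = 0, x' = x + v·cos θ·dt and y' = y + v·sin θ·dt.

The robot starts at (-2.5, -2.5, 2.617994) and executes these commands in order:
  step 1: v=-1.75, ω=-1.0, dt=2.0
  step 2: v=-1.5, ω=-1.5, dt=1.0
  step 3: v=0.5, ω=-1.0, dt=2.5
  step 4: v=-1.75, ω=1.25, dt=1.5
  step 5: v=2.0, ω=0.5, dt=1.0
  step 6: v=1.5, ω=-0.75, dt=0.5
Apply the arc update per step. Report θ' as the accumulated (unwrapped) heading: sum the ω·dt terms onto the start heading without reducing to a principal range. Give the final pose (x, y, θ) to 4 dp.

step 1: θ'=0.6180 (R=1.7500) → pose (-2.3610, -5.4419, 0.6180)
step 2: θ'=-0.8820 (R=1.0000) → pose (-3.7125, -5.2624, -0.8820)
step 3: θ'=-3.3820 (R=-0.5000) → pose (-4.2175, -6.0659, -3.3820)
step 4: θ'=-1.5070 (R=-1.4000) → pose (-2.4870, -4.6169, -1.5070)
step 5: θ'=-1.0070 (R=4.0000) → pose (-1.8761, -6.4995, -1.0070)
step 6: θ'=-1.3820 (R=-2.0000) → pose (-1.6021, -7.1929, -1.3820)

(-1.6021, -7.1929, -1.3820)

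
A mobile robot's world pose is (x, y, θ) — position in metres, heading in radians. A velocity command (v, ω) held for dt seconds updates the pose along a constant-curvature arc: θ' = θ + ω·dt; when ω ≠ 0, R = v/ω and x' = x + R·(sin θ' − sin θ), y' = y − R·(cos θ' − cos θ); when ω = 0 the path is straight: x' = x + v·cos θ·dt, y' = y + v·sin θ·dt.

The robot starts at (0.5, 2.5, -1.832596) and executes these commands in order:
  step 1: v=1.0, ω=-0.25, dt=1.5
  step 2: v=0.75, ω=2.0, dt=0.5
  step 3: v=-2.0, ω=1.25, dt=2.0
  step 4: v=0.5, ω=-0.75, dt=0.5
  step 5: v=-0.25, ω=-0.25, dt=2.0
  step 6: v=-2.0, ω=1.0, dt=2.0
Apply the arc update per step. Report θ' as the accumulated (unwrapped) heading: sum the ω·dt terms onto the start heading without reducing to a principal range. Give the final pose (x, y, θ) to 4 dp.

(-4.0220, -2.7387, 2.4174)

step 1: θ'=-2.2076 (R=-4.0000) → pose (-0.1477, 1.1568, -2.2076)
step 2: θ'=-1.2076 (R=0.3750) → pose (-0.1967, 0.8006, -1.2076)
step 3: θ'=1.2924 (R=-1.6000) → pose (-3.2307, 0.6718, 1.2924)
step 4: θ'=0.9174 (R=-0.6667) → pose (-3.1191, 0.8939, 0.9174)
step 5: θ'=0.4174 (R=1.0000) → pose (-3.5077, 0.5876, 0.4174)
step 6: θ'=2.4174 (R=-2.0000) → pose (-4.0220, -2.7387, 2.4174)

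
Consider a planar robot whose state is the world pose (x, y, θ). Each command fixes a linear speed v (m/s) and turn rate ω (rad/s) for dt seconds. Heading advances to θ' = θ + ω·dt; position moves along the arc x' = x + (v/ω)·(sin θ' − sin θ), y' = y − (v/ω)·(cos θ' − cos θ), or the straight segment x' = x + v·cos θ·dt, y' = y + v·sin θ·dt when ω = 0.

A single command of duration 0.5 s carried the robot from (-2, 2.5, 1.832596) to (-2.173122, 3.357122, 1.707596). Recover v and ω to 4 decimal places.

Δθ = 1.707596 − 1.832596 = -0.125000
ω = Δθ/dt = -0.125000/0.5 = -0.2500
R = −Δy/(cos θ' − cos θ) = -7.0000
v = R·ω = -7.0000·-0.2500 = 1.7500

v = 1.7500, ω = -0.2500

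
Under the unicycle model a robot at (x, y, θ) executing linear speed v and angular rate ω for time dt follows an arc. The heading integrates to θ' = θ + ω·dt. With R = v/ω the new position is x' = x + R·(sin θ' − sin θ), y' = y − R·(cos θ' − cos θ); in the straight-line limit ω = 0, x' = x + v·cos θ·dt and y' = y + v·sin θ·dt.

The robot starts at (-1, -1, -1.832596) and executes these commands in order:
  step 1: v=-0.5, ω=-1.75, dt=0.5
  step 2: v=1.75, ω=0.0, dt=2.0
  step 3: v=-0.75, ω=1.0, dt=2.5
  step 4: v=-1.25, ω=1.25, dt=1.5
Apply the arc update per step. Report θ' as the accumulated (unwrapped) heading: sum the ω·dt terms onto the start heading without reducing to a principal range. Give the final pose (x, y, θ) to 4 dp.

(-5.3819, -1.9471, 1.6674)

step 1: θ'=-2.7076 (R=0.2857) → pose (-0.8442, -0.8147, -2.7076)
step 2: θ'=-2.7076 (straight) → pose (-4.0197, -2.2865, -2.7076)
step 3: θ'=-0.2076 (R=-0.7500) → pose (-4.1805, -0.8721, -0.2076)
step 4: θ'=1.6674 (R=-1.0000) → pose (-5.3819, -1.9471, 1.6674)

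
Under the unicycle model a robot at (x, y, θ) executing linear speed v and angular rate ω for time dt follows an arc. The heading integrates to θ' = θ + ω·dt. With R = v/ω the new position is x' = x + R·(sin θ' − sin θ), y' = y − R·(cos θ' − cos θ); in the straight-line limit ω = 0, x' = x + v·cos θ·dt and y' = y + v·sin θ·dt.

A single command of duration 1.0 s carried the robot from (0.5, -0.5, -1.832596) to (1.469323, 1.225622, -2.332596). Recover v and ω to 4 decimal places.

v = -2.0000, ω = -0.5000

Δθ = -2.332596 − -1.832596 = -0.500000
ω = Δθ/dt = -0.500000/1.0 = -0.5000
R = −Δy/(cos θ' − cos θ) = 4.0000
v = R·ω = 4.0000·-0.5000 = -2.0000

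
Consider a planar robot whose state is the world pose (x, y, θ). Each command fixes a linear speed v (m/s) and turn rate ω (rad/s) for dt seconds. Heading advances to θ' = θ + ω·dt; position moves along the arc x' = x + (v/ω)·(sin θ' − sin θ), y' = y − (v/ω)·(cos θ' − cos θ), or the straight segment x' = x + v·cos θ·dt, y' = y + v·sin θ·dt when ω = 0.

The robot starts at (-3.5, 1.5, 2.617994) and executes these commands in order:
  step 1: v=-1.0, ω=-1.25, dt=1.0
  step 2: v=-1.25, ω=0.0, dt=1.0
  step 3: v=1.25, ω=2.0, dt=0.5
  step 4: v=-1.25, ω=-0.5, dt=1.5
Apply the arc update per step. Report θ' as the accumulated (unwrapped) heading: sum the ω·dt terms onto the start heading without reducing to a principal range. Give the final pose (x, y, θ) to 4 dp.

(-2.7932, -1.6759, 1.6180)

step 1: θ'=1.3680 (R=0.8000) → pose (-3.1164, 0.6460, 1.3680)
step 2: θ'=1.3680 (straight) → pose (-3.3682, -0.5783, 1.3680)
step 3: θ'=2.3680 (R=0.6250) → pose (-3.5437, -0.0053, 2.3680)
step 4: θ'=1.6180 (R=2.5000) → pose (-2.7932, -1.6759, 1.6180)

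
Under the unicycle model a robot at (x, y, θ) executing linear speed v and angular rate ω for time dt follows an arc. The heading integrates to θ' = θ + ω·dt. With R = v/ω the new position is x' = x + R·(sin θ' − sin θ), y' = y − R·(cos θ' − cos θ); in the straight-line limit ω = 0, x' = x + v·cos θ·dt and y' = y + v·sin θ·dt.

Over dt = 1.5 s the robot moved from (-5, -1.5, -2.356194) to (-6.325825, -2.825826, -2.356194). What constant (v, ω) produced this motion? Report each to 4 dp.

Δθ = -2.356194 − -2.356194 = 0.000000
ω = Δθ/dt = 0.000000/1.5 = 0.0000
ω = 0 → v = (Δx·cos θ + Δy·sin θ)/dt = 1.2500

v = 1.2500, ω = 0.0000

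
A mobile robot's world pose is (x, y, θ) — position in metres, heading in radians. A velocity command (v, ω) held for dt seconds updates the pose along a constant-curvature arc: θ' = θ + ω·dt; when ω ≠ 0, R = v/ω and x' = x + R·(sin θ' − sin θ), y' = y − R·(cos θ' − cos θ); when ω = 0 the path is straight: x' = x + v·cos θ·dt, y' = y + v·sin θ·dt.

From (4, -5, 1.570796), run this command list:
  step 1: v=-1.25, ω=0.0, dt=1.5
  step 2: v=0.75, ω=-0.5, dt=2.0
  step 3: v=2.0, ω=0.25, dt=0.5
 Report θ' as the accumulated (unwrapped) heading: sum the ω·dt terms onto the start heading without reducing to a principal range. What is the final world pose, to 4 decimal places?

(5.4951, -5.0214, 0.6958)

step 1: θ'=1.5708 (straight) → pose (4.0000, -6.8750, 1.5708)
step 2: θ'=0.5708 (R=-1.5000) → pose (4.6895, -5.6128, 0.5708)
step 3: θ'=0.6958 (R=8.0000) → pose (5.4951, -5.0214, 0.6958)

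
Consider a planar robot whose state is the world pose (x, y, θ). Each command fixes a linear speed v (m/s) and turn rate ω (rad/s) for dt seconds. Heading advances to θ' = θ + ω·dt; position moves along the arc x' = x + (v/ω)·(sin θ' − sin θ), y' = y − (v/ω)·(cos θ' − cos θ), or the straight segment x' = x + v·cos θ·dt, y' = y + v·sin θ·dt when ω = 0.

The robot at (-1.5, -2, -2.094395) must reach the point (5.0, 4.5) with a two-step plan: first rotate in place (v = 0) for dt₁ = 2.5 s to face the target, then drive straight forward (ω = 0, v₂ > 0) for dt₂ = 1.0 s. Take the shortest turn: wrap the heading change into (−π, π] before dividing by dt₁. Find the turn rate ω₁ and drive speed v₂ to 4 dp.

heading to target = atan2(4.5−-2, 5−-1.5) = 0.7854
Δθ = wrap(0.7854 − -2.0944) = 2.8798; ω₁ = Δθ/dt₁ = 1.1519
distance = √((5−-1.5)² + (4.5−-2)²) = 9.1924; v₂ = distance/dt₂ = 9.1924

ω₁ = 1.1519, v₂ = 9.1924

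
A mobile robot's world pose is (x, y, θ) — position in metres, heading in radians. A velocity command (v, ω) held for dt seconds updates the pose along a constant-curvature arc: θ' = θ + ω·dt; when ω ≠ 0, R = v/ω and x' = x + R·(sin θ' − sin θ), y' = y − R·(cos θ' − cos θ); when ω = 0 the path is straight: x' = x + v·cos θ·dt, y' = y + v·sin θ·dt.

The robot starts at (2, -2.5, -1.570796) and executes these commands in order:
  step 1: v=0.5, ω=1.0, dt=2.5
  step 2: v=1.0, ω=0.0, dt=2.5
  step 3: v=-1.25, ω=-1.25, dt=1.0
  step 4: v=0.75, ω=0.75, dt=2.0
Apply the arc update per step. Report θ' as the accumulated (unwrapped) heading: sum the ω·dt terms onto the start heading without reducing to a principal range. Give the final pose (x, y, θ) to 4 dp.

step 1: θ'=0.9292 (R=0.5000) → pose (2.9006, -2.7992, 0.9292)
step 2: θ'=0.9292 (straight) → pose (4.3968, -0.7964, 0.9292)
step 3: θ'=-0.3208 (R=1.0000) → pose (3.2803, -1.1469, -0.3208)
step 4: θ'=1.1792 (R=1.0000) → pose (4.5199, -0.5796, 1.1792)

(4.5199, -0.5796, 1.1792)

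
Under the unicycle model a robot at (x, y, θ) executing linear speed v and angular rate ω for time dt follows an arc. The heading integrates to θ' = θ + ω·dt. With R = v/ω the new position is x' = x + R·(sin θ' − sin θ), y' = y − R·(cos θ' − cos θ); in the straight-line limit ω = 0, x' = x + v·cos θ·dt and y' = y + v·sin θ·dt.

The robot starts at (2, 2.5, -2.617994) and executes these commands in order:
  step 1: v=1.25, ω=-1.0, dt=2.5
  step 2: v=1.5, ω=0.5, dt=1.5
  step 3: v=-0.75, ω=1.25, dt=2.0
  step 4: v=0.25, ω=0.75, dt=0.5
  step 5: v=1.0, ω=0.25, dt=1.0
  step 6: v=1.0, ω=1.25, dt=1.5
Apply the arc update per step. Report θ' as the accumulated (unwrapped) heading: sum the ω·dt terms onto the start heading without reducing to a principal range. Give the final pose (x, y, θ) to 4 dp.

step 1: θ'=-5.1180 (R=-1.2500) → pose (0.2264, 4.0758, -5.1180)
step 2: θ'=-4.3680 (R=3.0000) → pose (0.2937, 6.2724, -4.3680)
step 3: θ'=-1.8680 (R=-0.6000) → pose (1.4321, 6.2992, -1.8680)
step 4: θ'=-1.4930 (R=0.3333) → pose (1.4185, 6.1757, -1.4930)
step 5: θ'=-1.2430 (R=4.0000) → pose (1.6194, 5.1987, -1.2430)
step 6: θ'=0.6320 (R=0.8000) → pose (2.8494, 4.8108, 0.6320)

(2.8494, 4.8108, 0.6320)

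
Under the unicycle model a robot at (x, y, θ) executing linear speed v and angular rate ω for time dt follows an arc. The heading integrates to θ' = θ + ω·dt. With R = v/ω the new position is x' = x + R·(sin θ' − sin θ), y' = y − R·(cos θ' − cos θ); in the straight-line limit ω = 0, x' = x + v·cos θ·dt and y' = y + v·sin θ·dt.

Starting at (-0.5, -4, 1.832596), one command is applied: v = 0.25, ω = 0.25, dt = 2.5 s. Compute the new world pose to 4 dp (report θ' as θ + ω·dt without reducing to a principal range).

(-0.8340, -3.4838, 2.4576)

θ' = 1.8326 + 0.25·2.5 = 2.4576
R = v/ω = 0.25/0.25 = 1.0000
x' = -0.5 + 1.0000·(sin 2.4576 − sin 1.8326) = -0.8340
y' = -4 − 1.0000·(cos 2.4576 − cos 1.8326) = -3.4838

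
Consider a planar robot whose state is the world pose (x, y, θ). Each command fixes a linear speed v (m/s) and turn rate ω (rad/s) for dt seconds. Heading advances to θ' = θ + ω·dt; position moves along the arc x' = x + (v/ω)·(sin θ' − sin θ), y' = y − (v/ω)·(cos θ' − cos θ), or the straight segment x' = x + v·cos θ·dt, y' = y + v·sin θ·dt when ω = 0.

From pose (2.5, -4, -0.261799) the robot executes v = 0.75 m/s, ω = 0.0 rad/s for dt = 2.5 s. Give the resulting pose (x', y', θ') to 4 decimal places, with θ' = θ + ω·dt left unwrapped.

θ' = -0.2618 + 0.0·2.5 = -0.2618
ω = 0 → straight: x' = 2.5 + 0.75·cos(-0.2618)·2.5 = 4.3111
y' = -4 + 0.75·sin(-0.2618)·2.5 = -4.4853

(4.3111, -4.4853, -0.2618)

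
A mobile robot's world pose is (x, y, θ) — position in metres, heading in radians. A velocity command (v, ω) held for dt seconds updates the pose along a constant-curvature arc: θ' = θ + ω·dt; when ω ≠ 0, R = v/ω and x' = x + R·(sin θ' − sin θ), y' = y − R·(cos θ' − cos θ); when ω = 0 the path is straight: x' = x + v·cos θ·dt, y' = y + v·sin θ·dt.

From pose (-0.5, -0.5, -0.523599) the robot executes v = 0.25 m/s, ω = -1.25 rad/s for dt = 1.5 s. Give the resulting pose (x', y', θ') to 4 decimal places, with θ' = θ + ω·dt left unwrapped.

θ' = -0.5236 + -1.25·1.5 = -2.3986
R = v/ω = 0.25/-1.25 = -0.2000
x' = -0.5 + -0.2000·(sin -2.3986 − sin -0.5236) = -0.4647
y' = -0.5 − -0.2000·(cos -2.3986 − cos -0.5236) = -0.8205

(-0.4647, -0.8205, -2.3986)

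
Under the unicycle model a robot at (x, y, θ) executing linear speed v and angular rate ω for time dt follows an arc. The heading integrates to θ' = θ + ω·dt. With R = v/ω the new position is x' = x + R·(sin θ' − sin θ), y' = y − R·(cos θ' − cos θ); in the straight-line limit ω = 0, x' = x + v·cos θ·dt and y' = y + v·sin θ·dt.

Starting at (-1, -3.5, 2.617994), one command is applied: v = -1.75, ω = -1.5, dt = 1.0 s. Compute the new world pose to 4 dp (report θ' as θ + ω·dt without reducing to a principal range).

(-0.5342, -5.0208, 1.1180)

θ' = 2.6180 + -1.5·1.0 = 1.1180
R = v/ω = -1.75/-1.5 = 1.1667
x' = -1 + 1.1667·(sin 1.1180 − sin 2.6180) = -0.5342
y' = -3.5 − 1.1667·(cos 1.1180 − cos 2.6180) = -5.0208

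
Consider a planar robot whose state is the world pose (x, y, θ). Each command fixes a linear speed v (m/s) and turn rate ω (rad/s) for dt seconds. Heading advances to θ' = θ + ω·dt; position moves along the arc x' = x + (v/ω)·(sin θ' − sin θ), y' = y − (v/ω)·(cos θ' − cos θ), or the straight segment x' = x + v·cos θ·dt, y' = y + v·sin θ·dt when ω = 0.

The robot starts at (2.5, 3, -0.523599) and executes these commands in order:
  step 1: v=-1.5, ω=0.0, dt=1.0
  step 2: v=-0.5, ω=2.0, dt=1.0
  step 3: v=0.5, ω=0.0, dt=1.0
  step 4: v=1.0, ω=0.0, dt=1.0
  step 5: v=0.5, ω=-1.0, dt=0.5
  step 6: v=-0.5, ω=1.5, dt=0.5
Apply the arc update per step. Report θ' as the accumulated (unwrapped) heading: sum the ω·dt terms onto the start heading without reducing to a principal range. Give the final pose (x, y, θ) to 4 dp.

step 1: θ'=-0.5236 (straight) → pose (1.2010, 3.7500, -0.5236)
step 2: θ'=1.4764 (R=-0.2500) → pose (0.8271, 3.5571, 1.4764)
step 3: θ'=1.4764 (straight) → pose (0.8742, 4.0548, 1.4764)
step 4: θ'=1.4764 (straight) → pose (0.9685, 5.0504, 1.4764)
step 5: θ'=0.9764 (R=-0.5000) → pose (1.0520, 5.2833, 0.9764)
step 6: θ'=1.7264 (R=-0.3333) → pose (0.9988, 5.0449, 1.7264)

(0.9988, 5.0449, 1.7264)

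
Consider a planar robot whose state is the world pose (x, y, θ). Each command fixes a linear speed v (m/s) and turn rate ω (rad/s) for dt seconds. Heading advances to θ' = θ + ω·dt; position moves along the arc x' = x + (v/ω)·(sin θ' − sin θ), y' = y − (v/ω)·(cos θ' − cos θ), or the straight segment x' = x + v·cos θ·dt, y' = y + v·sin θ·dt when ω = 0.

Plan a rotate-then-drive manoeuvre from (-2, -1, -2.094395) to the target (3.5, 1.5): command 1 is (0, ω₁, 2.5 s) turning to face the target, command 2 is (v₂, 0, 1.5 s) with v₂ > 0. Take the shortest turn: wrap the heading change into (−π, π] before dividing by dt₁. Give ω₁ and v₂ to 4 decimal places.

ω₁ = 1.0084, v₂ = 4.0277

heading to target = atan2(1.5−-1, 3.5−-2) = 0.4266
Δθ = wrap(0.4266 − -2.0944) = 2.5210; ω₁ = Δθ/dt₁ = 1.0084
distance = √((3.5−-2)² + (1.5−-1)²) = 6.0415; v₂ = distance/dt₂ = 4.0277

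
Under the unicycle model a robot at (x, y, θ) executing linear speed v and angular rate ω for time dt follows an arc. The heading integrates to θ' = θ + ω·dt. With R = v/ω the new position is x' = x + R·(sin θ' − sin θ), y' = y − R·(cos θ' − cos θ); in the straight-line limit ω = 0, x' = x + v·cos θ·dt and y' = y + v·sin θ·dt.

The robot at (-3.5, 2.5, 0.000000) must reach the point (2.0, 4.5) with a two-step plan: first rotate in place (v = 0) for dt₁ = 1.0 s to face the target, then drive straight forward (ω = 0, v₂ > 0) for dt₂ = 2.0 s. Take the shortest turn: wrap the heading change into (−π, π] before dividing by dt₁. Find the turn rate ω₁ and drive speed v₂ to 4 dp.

ω₁ = 0.3488, v₂ = 2.9262

heading to target = atan2(4.5−2.5, 2−-3.5) = 0.3488
Δθ = wrap(0.3488 − 0.0000) = 0.3488; ω₁ = Δθ/dt₁ = 0.3488
distance = √((2−-3.5)² + (4.5−2.5)²) = 5.8523; v₂ = distance/dt₂ = 2.9262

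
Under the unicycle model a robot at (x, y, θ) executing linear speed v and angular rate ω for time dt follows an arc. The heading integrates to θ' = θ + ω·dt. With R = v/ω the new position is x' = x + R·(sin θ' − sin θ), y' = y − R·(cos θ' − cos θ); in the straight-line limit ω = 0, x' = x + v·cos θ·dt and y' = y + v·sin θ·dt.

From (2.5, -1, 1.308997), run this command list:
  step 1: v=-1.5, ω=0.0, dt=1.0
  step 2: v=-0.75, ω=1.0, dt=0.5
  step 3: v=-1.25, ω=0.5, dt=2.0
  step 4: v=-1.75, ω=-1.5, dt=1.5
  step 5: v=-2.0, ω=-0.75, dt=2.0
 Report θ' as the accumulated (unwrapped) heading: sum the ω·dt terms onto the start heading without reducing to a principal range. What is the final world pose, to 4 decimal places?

(0.3891, -5.9947, -0.9410)

step 1: θ'=1.3090 (straight) → pose (2.1118, -2.4489, 1.3090)
step 2: θ'=1.8090 (R=-0.7500) → pose (2.1074, -2.8200, 1.8090)
step 3: θ'=2.8090 (R=-2.5000) → pose (3.7206, -4.5931, 2.8090)
step 4: θ'=0.5590 (R=1.1667) → pose (3.9584, -6.6849, 0.5590)
step 5: θ'=-0.9410 (R=2.6667) → pose (0.3891, -5.9947, -0.9410)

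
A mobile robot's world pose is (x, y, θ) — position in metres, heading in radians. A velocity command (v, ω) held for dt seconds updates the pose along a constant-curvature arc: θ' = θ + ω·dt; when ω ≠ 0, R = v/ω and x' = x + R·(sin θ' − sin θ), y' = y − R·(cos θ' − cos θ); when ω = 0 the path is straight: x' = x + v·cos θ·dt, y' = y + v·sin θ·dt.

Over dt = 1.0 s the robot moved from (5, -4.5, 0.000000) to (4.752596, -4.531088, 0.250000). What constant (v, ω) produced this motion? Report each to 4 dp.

Δθ = 0.250000 − 0.000000 = 0.250000
ω = Δθ/dt = 0.250000/1.0 = 0.2500
R = Δx/(sin θ' − sin θ) = -1.0000
v = R·ω = -1.0000·0.2500 = -0.2500

v = -0.2500, ω = 0.2500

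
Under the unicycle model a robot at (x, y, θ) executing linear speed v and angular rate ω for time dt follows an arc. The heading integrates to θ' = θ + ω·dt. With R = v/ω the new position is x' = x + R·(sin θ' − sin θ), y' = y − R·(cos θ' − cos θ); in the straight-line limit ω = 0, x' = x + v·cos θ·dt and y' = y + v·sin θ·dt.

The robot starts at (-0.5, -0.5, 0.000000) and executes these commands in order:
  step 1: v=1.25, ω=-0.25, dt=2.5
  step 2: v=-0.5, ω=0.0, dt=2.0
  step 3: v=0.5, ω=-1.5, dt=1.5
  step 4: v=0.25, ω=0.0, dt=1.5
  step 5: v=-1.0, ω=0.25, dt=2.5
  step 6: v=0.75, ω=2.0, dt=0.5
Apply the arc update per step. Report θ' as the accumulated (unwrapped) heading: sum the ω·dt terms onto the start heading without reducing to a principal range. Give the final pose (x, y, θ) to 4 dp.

(3.1400, -0.5586, -1.2500)

step 1: θ'=-0.6250 (R=-5.0000) → pose (2.4255, -1.4452, -0.6250)
step 2: θ'=-0.6250 (straight) → pose (1.6145, -0.8601, -0.6250)
step 3: θ'=-2.8750 (R=-0.3333) → pose (1.5073, -1.4520, -2.8750)
step 4: θ'=-2.8750 (straight) → pose (1.1456, -1.5508, -2.8750)
step 5: θ'=-2.2500 (R=-4.0000) → pose (3.2041, -0.2048, -2.2500)
step 6: θ'=-1.2500 (R=0.3750) → pose (3.1400, -0.5586, -1.2500)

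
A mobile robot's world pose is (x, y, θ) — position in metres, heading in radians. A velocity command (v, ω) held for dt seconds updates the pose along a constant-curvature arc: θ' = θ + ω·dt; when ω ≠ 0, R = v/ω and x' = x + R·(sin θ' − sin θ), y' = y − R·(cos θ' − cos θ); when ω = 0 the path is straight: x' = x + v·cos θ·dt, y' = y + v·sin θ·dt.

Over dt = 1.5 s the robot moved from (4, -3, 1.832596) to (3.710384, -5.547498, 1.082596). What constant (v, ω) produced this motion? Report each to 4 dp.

v = -1.7500, ω = -0.5000

Δθ = 1.082596 − 1.832596 = -0.750000
ω = Δθ/dt = -0.750000/1.5 = -0.5000
R = −Δy/(cos θ' − cos θ) = 3.5000
v = R·ω = 3.5000·-0.5000 = -1.7500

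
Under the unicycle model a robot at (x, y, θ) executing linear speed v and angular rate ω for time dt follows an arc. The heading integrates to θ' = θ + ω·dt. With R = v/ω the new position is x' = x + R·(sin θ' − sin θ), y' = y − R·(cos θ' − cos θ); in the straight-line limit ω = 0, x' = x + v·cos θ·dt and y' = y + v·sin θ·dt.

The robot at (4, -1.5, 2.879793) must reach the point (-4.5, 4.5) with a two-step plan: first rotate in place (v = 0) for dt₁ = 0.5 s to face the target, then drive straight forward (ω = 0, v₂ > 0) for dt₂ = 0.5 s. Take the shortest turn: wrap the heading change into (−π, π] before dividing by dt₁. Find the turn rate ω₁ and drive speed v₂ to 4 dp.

heading to target = atan2(4.5−-1.5, -4.5−4) = 2.5269
Δθ = wrap(2.5269 − 2.8798) = -0.3529; ω₁ = Δθ/dt₁ = -0.7057
distance = √((-4.5−4)² + (4.5−-1.5)²) = 10.4043; v₂ = distance/dt₂ = 20.8087

ω₁ = -0.7057, v₂ = 20.8087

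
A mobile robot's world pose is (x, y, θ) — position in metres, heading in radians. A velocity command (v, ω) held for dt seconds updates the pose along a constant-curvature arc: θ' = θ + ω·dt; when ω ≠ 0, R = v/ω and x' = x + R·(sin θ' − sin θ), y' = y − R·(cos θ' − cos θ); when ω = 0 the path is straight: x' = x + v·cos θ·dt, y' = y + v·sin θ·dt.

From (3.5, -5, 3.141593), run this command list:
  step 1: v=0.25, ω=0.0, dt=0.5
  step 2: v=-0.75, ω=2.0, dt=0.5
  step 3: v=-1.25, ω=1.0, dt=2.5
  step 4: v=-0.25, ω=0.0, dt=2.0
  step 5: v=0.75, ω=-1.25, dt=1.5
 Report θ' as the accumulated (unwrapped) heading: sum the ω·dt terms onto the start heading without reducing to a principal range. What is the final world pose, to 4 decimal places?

step 1: θ'=3.1416 (straight) → pose (3.3750, -5.0000, 3.1416)
step 2: θ'=4.1416 (R=-0.3750) → pose (3.6906, -4.8276, 4.1416)
step 3: θ'=6.6416 (R=-1.2500) → pose (2.2002, -2.9817, 6.6416)
step 4: θ'=6.6416 (straight) → pose (1.7320, -3.1571, 6.6416)
step 5: θ'=4.7666 (R=-0.6000) → pose (2.5416, -3.6864, 4.7666)

(2.5416, -3.6864, 4.7666)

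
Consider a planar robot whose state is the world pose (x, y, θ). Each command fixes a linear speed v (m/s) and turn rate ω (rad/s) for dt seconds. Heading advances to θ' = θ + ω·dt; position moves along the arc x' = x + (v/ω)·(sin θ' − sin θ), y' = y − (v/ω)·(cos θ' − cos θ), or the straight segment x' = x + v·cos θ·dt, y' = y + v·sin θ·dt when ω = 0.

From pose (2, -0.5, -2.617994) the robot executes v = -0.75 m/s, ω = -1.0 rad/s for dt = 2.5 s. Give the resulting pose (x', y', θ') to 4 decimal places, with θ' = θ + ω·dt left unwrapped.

(3.0641, -1.4455, -5.1180)

θ' = -2.6180 + -1.0·2.5 = -5.1180
R = v/ω = -0.75/-1.0 = 0.7500
x' = 2 + 0.7500·(sin -5.1180 − sin -2.6180) = 3.0641
y' = -0.5 − 0.7500·(cos -5.1180 − cos -2.6180) = -1.4455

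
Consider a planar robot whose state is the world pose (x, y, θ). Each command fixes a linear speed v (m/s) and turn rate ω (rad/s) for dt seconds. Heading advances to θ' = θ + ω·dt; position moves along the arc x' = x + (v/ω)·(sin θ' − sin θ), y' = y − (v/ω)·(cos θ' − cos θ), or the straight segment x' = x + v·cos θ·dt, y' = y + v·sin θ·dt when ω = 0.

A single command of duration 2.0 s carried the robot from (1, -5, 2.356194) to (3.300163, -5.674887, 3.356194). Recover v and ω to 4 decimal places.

v = -1.2500, ω = 0.5000

Δθ = 3.356194 − 2.356194 = 1.000000
ω = Δθ/dt = 1.000000/2.0 = 0.5000
R = Δx/(sin θ' − sin θ) = -2.5000
v = R·ω = -2.5000·0.5000 = -1.2500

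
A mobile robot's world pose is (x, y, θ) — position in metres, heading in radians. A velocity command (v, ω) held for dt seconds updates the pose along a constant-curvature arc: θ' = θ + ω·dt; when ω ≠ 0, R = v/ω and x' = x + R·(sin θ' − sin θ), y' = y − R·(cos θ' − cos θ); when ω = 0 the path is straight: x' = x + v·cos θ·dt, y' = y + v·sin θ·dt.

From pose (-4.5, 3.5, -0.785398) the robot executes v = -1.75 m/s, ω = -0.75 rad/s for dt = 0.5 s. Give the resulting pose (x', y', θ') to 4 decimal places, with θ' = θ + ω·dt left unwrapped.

(-4.9897, 4.2190, -1.1604)

θ' = -0.7854 + -0.75·0.5 = -1.1604
R = v/ω = -1.75/-0.75 = 2.3333
x' = -4.5 + 2.3333·(sin -1.1604 − sin -0.7854) = -4.9897
y' = 3.5 − 2.3333·(cos -1.1604 − cos -0.7854) = 4.2190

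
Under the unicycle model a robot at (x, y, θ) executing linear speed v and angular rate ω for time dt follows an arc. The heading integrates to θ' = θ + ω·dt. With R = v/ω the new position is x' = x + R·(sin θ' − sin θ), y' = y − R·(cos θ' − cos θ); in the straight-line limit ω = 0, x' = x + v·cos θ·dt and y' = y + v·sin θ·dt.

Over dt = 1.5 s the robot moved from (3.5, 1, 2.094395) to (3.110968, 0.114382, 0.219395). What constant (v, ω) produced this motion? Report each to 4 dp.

Δθ = 0.219395 − 2.094395 = -1.875000
ω = Δθ/dt = -1.875000/1.5 = -1.2500
R = −Δy/(cos θ' − cos θ) = 0.6000
v = R·ω = 0.6000·-1.2500 = -0.7500

v = -0.7500, ω = -1.2500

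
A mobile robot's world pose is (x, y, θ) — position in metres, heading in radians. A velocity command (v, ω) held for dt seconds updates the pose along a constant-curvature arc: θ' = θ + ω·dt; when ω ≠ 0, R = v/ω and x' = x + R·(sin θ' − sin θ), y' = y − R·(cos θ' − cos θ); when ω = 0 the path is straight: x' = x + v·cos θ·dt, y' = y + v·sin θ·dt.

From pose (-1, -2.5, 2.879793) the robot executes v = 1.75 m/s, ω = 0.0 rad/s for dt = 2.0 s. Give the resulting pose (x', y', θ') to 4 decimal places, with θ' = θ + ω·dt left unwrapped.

θ' = 2.8798 + 0.0·2.0 = 2.8798
ω = 0 → straight: x' = -1 + 1.75·cos(2.8798)·2.0 = -4.3807
y' = -2.5 + 1.75·sin(2.8798)·2.0 = -1.5941

(-4.3807, -1.5941, 2.8798)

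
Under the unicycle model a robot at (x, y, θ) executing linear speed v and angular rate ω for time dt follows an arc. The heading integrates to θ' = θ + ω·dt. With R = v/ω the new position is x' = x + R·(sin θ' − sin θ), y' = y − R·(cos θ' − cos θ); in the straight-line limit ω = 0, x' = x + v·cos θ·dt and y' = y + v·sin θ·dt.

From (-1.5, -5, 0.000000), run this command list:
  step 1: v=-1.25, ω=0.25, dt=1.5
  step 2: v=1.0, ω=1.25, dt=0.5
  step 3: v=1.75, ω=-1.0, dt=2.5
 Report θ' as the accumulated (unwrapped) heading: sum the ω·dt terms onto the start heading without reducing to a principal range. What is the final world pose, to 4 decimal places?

step 1: θ'=0.3750 (R=-5.0000) → pose (-3.3314, -5.3475, 0.3750)
step 2: θ'=1.0000 (R=0.8000) → pose (-2.9512, -5.0353, 1.0000)
step 3: θ'=-1.5000 (R=-1.7500) → pose (0.2670, -5.8570, -1.5000)

(0.2670, -5.8570, -1.5000)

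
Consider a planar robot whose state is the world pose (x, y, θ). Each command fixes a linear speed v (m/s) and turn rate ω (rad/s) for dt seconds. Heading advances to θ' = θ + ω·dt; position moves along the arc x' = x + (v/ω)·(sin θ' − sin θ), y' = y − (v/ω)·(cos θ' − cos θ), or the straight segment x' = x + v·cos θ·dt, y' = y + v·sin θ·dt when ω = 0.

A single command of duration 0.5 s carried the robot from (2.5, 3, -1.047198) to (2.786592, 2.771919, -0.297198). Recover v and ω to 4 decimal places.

Δθ = -0.297198 − -1.047198 = 0.750000
ω = Δθ/dt = 0.750000/0.5 = 1.5000
R = Δx/(sin θ' − sin θ) = 0.5000
v = R·ω = 0.5000·1.5000 = 0.7500

v = 0.7500, ω = 1.5000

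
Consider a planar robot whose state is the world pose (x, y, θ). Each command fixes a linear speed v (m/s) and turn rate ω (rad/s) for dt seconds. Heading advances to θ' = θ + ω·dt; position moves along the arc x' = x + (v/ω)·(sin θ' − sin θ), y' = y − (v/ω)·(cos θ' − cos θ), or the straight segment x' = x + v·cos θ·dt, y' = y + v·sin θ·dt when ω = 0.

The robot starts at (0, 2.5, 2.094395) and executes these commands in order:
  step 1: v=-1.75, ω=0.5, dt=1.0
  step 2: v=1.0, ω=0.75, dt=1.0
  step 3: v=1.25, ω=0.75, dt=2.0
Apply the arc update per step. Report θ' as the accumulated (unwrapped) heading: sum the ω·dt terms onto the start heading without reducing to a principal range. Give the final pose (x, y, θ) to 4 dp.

(-1.0687, -0.4235, 4.8444)

step 1: θ'=2.5944 (R=-3.5000) → pose (1.2101, 1.2610, 2.5944)
step 2: θ'=3.3444 (R=1.3333) → pose (0.2478, 1.4284, 3.3444)
step 3: θ'=4.8444 (R=1.6667) → pose (-1.0687, -0.4235, 4.8444)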